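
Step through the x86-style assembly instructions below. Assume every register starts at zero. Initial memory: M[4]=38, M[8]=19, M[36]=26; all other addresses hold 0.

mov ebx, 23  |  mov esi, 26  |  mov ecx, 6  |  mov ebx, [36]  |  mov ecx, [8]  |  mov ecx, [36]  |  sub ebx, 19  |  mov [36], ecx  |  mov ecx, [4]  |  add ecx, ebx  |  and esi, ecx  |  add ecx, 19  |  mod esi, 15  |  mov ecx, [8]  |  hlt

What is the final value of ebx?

7

after mov ebx, 23: ebx=23
after mov esi, 26: esi=26
after mov ecx, 6: ecx=6
after mov ebx, [36]: ebx=M[36]=26
after mov ecx, [8]: ecx=M[8]=19
after mov ecx, [36]: ecx=M[36]=26
after sub ebx, 19: ebx=26-19=7
mov [36], ecx → M[36]=26
after mov ecx, [4]: ecx=M[4]=38
after add ecx, ebx: ecx=38+7=45
after and esi, ecx: esi=26&45=8
after add ecx, 19: ecx=45+19=64
after mod esi, 15: esi=8%15=8
after mov ecx, [8]: ecx=M[8]=19
halt.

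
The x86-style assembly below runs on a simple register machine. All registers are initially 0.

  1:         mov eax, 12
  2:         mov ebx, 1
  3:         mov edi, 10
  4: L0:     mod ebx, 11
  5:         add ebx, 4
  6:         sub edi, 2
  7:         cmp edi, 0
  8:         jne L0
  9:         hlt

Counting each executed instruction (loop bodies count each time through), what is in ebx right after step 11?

9

eax=12
ebx=1
edi=10
ebx=1%11=1
ebx=1+4=5
edi=10-2=8
cmp edi, 0  (cmp 8,0)
jne L0: taken
ebx=5%11=5
ebx=5+4=9
edi=8-2=6
After step 11: ebx = 9.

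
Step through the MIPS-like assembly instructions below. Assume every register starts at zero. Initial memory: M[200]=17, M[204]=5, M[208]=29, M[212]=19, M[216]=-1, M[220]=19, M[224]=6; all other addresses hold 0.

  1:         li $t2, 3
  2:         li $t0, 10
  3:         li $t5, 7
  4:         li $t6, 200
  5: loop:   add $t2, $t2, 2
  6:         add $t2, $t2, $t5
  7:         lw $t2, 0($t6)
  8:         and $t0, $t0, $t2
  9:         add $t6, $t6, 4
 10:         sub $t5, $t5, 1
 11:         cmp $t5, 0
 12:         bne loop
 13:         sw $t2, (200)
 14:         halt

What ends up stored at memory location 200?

6

after li $t2, 3: $t2=3
after li $t0, 10: $t0=10
after li $t5, 7: $t5=7
after li $t6, 200: $t6=200
after add $t2, $t2, 2: $t2=3+2=5
after add $t2, $t2, $t5: $t2=5+7=12
after lw $t2, 0($t6): $t2=M[200]=17
after and $t0, $t0, $t2: $t0=10&17=0
after add $t6, $t6, 4: $t6=200+4=204
after sub $t5, $t5, 1: $t5=7-1=6
cmp $t5, 0  (cmp 6,0)
bne loop: taken
after add $t2, $t2, 2: $t2=17+2=19
after add $t2, $t2, $t5: $t2=19+6=25
after lw $t2, 0($t6): $t2=M[204]=5
after and $t0, $t0, $t2: $t0=0&5=0
after add $t6, $t6, 4: $t6=204+4=208
after sub $t5, $t5, 1: $t5=6-1=5
cmp $t5, 0  (cmp 5,0)
bne loop: taken
after add $t2, $t2, 2: $t2=5+2=7
after add $t2, $t2, $t5: $t2=7+5=12
after lw $t2, 0($t6): $t2=M[208]=29
after and $t0, $t0, $t2: $t0=0&29=0
after add $t6, $t6, 4: $t6=208+4=212
after sub $t5, $t5, 1: $t5=5-1=4
cmp $t5, 0  (cmp 4,0)
bne loop: taken
after add $t2, $t2, 2: $t2=29+2=31
after add $t2, $t2, $t5: $t2=31+4=35
after lw $t2, 0($t6): $t2=M[212]=19
after and $t0, $t0, $t2: $t0=0&19=0
after add $t6, $t6, 4: $t6=212+4=216
after sub $t5, $t5, 1: $t5=4-1=3
cmp $t5, 0  (cmp 3,0)
bne loop: taken
after add $t2, $t2, 2: $t2=19+2=21
after add $t2, $t2, $t5: $t2=21+3=24
after lw $t2, 0($t6): $t2=M[216]=-1
after and $t0, $t0, $t2: $t0=0&(-1)=0
after add $t6, $t6, 4: $t6=216+4=220
after sub $t5, $t5, 1: $t5=3-1=2
cmp $t5, 0  (cmp 2,0)
bne loop: taken
after add $t2, $t2, 2: $t2=(-1)+2=1
after add $t2, $t2, $t5: $t2=1+2=3
after lw $t2, 0($t6): $t2=M[220]=19
after and $t0, $t0, $t2: $t0=0&19=0
after add $t6, $t6, 4: $t6=220+4=224
after sub $t5, $t5, 1: $t5=2-1=1
cmp $t5, 0  (cmp 1,0)
bne loop: taken
after add $t2, $t2, 2: $t2=19+2=21
after add $t2, $t2, $t5: $t2=21+1=22
after lw $t2, 0($t6): $t2=M[224]=6
after and $t0, $t0, $t2: $t0=0&6=0
after add $t6, $t6, 4: $t6=224+4=228
after sub $t5, $t5, 1: $t5=1-1=0
cmp $t5, 0  (cmp 0,0)
bne loop: not taken
sw $t2, (200) → M[200]=6
halt.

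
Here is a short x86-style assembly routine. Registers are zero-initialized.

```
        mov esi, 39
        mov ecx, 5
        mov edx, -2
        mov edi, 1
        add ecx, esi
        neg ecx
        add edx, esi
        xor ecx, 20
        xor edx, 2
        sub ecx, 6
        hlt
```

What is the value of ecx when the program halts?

-70

esi=39
ecx=5
edx=-2
edi=1
ecx=5+39=44
ecx=-(44)=-44
edx=(-2)+39=37
ecx=(-44)^20=-64
edx=37^2=39
ecx=(-64)-6=-70
halt.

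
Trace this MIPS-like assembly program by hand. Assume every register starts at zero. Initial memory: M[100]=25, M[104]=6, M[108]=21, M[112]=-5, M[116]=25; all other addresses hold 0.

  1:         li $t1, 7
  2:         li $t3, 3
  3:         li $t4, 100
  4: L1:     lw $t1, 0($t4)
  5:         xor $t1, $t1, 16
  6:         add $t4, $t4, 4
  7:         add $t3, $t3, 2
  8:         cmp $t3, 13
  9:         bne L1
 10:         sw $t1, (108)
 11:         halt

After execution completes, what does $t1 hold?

after li $t1, 7: $t1=7
after li $t3, 3: $t3=3
after li $t4, 100: $t4=100
after lw $t1, 0($t4): $t1=M[100]=25
after xor $t1, $t1, 16: $t1=25^16=9
after add $t4, $t4, 4: $t4=100+4=104
after add $t3, $t3, 2: $t3=3+2=5
cmp $t3, 13  (cmp 5,13)
bne L1: taken
after lw $t1, 0($t4): $t1=M[104]=6
after xor $t1, $t1, 16: $t1=6^16=22
after add $t4, $t4, 4: $t4=104+4=108
after add $t3, $t3, 2: $t3=5+2=7
cmp $t3, 13  (cmp 7,13)
bne L1: taken
after lw $t1, 0($t4): $t1=M[108]=21
after xor $t1, $t1, 16: $t1=21^16=5
after add $t4, $t4, 4: $t4=108+4=112
after add $t3, $t3, 2: $t3=7+2=9
cmp $t3, 13  (cmp 9,13)
bne L1: taken
after lw $t1, 0($t4): $t1=M[112]=-5
after xor $t1, $t1, 16: $t1=(-5)^16=-21
after add $t4, $t4, 4: $t4=112+4=116
after add $t3, $t3, 2: $t3=9+2=11
cmp $t3, 13  (cmp 11,13)
bne L1: taken
after lw $t1, 0($t4): $t1=M[116]=25
after xor $t1, $t1, 16: $t1=25^16=9
after add $t4, $t4, 4: $t4=116+4=120
after add $t3, $t3, 2: $t3=11+2=13
cmp $t3, 13  (cmp 13,13)
bne L1: not taken
sw $t1, (108) → M[108]=9
halt.

9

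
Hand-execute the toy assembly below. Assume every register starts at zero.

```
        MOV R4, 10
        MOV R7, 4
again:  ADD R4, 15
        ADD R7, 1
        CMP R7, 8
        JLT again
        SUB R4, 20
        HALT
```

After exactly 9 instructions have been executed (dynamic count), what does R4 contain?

R4=10
R7=4
R4=10+15=25
R7=4+1=5
CMP R7, 8  (cmp 5,8)
JLT again: taken
R4=25+15=40
R7=5+1=6
CMP R7, 8  (cmp 6,8)
After step 9: R4 = 40.

40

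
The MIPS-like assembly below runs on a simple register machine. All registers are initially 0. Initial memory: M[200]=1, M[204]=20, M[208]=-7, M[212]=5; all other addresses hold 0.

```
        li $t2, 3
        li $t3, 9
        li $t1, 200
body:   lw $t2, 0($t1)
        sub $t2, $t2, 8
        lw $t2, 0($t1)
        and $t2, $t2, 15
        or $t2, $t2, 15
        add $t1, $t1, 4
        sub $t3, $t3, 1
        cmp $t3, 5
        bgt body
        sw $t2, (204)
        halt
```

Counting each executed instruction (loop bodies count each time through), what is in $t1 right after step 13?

after li $t2, 3: $t2=3
after li $t3, 9: $t3=9
after li $t1, 200: $t1=200
after lw $t2, 0($t1): $t2=M[200]=1
after sub $t2, $t2, 8: $t2=1-8=-7
after lw $t2, 0($t1): $t2=M[200]=1
after and $t2, $t2, 15: $t2=1&15=1
after or $t2, $t2, 15: $t2=1|15=15
after add $t1, $t1, 4: $t1=200+4=204
after sub $t3, $t3, 1: $t3=9-1=8
cmp $t3, 5  (cmp 8,5)
bgt body: taken
after lw $t2, 0($t1): $t2=M[204]=20
After step 13: $t1 = 204.

204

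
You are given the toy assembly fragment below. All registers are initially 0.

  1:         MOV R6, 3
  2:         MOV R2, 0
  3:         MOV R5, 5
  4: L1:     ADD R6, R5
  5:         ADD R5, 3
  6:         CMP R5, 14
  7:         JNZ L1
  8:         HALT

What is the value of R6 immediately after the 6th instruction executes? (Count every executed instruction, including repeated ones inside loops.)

R6=3
R2=0
R5=5
R6=3+5=8
R5=5+3=8
CMP R5, 14  (cmp 8,14)
After step 6: R6 = 8.

8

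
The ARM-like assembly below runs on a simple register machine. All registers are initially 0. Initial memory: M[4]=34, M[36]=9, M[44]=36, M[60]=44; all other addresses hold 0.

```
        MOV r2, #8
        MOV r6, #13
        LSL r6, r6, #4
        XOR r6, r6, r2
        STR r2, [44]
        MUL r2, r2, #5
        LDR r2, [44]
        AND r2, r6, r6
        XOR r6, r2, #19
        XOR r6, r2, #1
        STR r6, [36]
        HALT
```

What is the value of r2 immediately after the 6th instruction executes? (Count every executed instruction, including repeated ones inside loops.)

after MOV r2, #8: r2=8
after MOV r6, #13: r6=13
after LSL r6, r6, #4: r6=13<<4=208
after XOR r6, r6, r2: r6=208^8=216
STR r2, [44] → M[44]=8
after MUL r2, r2, #5: r2=8*5=40
After step 6: r2 = 40.

40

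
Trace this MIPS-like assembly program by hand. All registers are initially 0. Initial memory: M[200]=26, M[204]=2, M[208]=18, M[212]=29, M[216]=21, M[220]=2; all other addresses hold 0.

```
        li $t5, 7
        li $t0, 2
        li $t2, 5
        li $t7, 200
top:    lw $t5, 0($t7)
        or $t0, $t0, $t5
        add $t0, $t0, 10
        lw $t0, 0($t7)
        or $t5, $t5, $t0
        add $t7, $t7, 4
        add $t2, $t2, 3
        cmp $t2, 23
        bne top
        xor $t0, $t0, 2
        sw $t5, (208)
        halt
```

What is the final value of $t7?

224

li $t5, 7 → $t5=7
li $t0, 2 → $t0=2
li $t2, 5 → $t2=5
li $t7, 200 → $t7=200
lw $t5, 0($t7) → $t5=M[200]=26
or $t0, $t0, $t5 → $t0=2|26=26
add $t0, $t0, 10 → $t0=26+10=36
lw $t0, 0($t7) → $t0=M[200]=26
or $t5, $t5, $t0 → $t5=26|26=26
add $t7, $t7, 4 → $t7=200+4=204
add $t2, $t2, 3 → $t2=5+3=8
cmp $t2, 23  (cmp 8,23)
bne top: taken
lw $t5, 0($t7) → $t5=M[204]=2
or $t0, $t0, $t5 → $t0=26|2=26
add $t0, $t0, 10 → $t0=26+10=36
lw $t0, 0($t7) → $t0=M[204]=2
or $t5, $t5, $t0 → $t5=2|2=2
add $t7, $t7, 4 → $t7=204+4=208
add $t2, $t2, 3 → $t2=8+3=11
cmp $t2, 23  (cmp 11,23)
bne top: taken
lw $t5, 0($t7) → $t5=M[208]=18
or $t0, $t0, $t5 → $t0=2|18=18
add $t0, $t0, 10 → $t0=18+10=28
lw $t0, 0($t7) → $t0=M[208]=18
or $t5, $t5, $t0 → $t5=18|18=18
add $t7, $t7, 4 → $t7=208+4=212
add $t2, $t2, 3 → $t2=11+3=14
cmp $t2, 23  (cmp 14,23)
bne top: taken
lw $t5, 0($t7) → $t5=M[212]=29
or $t0, $t0, $t5 → $t0=18|29=31
add $t0, $t0, 10 → $t0=31+10=41
lw $t0, 0($t7) → $t0=M[212]=29
or $t5, $t5, $t0 → $t5=29|29=29
add $t7, $t7, 4 → $t7=212+4=216
add $t2, $t2, 3 → $t2=14+3=17
cmp $t2, 23  (cmp 17,23)
bne top: taken
lw $t5, 0($t7) → $t5=M[216]=21
or $t0, $t0, $t5 → $t0=29|21=29
add $t0, $t0, 10 → $t0=29+10=39
lw $t0, 0($t7) → $t0=M[216]=21
or $t5, $t5, $t0 → $t5=21|21=21
add $t7, $t7, 4 → $t7=216+4=220
add $t2, $t2, 3 → $t2=17+3=20
cmp $t2, 23  (cmp 20,23)
bne top: taken
lw $t5, 0($t7) → $t5=M[220]=2
or $t0, $t0, $t5 → $t0=21|2=23
add $t0, $t0, 10 → $t0=23+10=33
lw $t0, 0($t7) → $t0=M[220]=2
or $t5, $t5, $t0 → $t5=2|2=2
add $t7, $t7, 4 → $t7=220+4=224
add $t2, $t2, 3 → $t2=20+3=23
cmp $t2, 23  (cmp 23,23)
bne top: not taken
xor $t0, $t0, 2 → $t0=2^2=0
sw $t5, (208) → M[208]=2
halt.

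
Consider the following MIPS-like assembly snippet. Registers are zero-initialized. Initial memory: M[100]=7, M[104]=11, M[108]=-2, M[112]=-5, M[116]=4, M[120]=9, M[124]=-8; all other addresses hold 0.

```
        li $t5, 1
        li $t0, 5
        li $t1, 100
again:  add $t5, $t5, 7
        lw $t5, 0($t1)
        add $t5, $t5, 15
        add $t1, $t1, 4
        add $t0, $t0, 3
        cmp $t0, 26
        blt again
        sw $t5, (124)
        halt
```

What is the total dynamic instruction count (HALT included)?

li $t5, 1 → $t5=1
li $t0, 5 → $t0=5
li $t1, 100 → $t1=100
add $t5, $t5, 7 → $t5=1+7=8
lw $t5, 0($t1) → $t5=M[100]=7
add $t5, $t5, 15 → $t5=7+15=22
add $t1, $t1, 4 → $t1=100+4=104
add $t0, $t0, 3 → $t0=5+3=8
cmp $t0, 26  (cmp 8,26)
blt again: taken
add $t5, $t5, 7 → $t5=22+7=29
lw $t5, 0($t1) → $t5=M[104]=11
add $t5, $t5, 15 → $t5=11+15=26
add $t1, $t1, 4 → $t1=104+4=108
add $t0, $t0, 3 → $t0=8+3=11
cmp $t0, 26  (cmp 11,26)
blt again: taken
add $t5, $t5, 7 → $t5=26+7=33
lw $t5, 0($t1) → $t5=M[108]=-2
add $t5, $t5, 15 → $t5=(-2)+15=13
add $t1, $t1, 4 → $t1=108+4=112
add $t0, $t0, 3 → $t0=11+3=14
cmp $t0, 26  (cmp 14,26)
blt again: taken
add $t5, $t5, 7 → $t5=13+7=20
lw $t5, 0($t1) → $t5=M[112]=-5
add $t5, $t5, 15 → $t5=(-5)+15=10
add $t1, $t1, 4 → $t1=112+4=116
add $t0, $t0, 3 → $t0=14+3=17
cmp $t0, 26  (cmp 17,26)
blt again: taken
add $t5, $t5, 7 → $t5=10+7=17
lw $t5, 0($t1) → $t5=M[116]=4
add $t5, $t5, 15 → $t5=4+15=19
add $t1, $t1, 4 → $t1=116+4=120
add $t0, $t0, 3 → $t0=17+3=20
cmp $t0, 26  (cmp 20,26)
blt again: taken
add $t5, $t5, 7 → $t5=19+7=26
lw $t5, 0($t1) → $t5=M[120]=9
add $t5, $t5, 15 → $t5=9+15=24
add $t1, $t1, 4 → $t1=120+4=124
add $t0, $t0, 3 → $t0=20+3=23
cmp $t0, 26  (cmp 23,26)
blt again: taken
add $t5, $t5, 7 → $t5=24+7=31
lw $t5, 0($t1) → $t5=M[124]=-8
add $t5, $t5, 15 → $t5=(-8)+15=7
add $t1, $t1, 4 → $t1=124+4=128
add $t0, $t0, 3 → $t0=23+3=26
cmp $t0, 26  (cmp 26,26)
blt again: not taken
sw $t5, (124) → M[124]=7
halt.
Total executed instructions: 54.

54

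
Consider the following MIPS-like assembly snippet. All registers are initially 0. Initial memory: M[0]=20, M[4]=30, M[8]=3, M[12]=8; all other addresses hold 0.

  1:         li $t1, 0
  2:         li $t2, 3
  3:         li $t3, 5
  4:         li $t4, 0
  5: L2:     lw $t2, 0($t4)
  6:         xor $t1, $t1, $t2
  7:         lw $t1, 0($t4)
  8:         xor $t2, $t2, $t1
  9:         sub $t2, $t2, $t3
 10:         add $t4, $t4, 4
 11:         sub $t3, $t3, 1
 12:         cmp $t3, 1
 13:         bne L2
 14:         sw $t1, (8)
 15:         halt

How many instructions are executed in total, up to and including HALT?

42

li $t1, 0 → $t1=0
li $t2, 3 → $t2=3
li $t3, 5 → $t3=5
li $t4, 0 → $t4=0
lw $t2, 0($t4) → $t2=M[0]=20
xor $t1, $t1, $t2 → $t1=0^20=20
lw $t1, 0($t4) → $t1=M[0]=20
xor $t2, $t2, $t1 → $t2=20^20=0
sub $t2, $t2, $t3 → $t2=0-5=-5
add $t4, $t4, 4 → $t4=0+4=4
sub $t3, $t3, 1 → $t3=5-1=4
cmp $t3, 1  (cmp 4,1)
bne L2: taken
lw $t2, 0($t4) → $t2=M[4]=30
xor $t1, $t1, $t2 → $t1=20^30=10
lw $t1, 0($t4) → $t1=M[4]=30
xor $t2, $t2, $t1 → $t2=30^30=0
sub $t2, $t2, $t3 → $t2=0-4=-4
add $t4, $t4, 4 → $t4=4+4=8
sub $t3, $t3, 1 → $t3=4-1=3
cmp $t3, 1  (cmp 3,1)
bne L2: taken
lw $t2, 0($t4) → $t2=M[8]=3
xor $t1, $t1, $t2 → $t1=30^3=29
lw $t1, 0($t4) → $t1=M[8]=3
xor $t2, $t2, $t1 → $t2=3^3=0
sub $t2, $t2, $t3 → $t2=0-3=-3
add $t4, $t4, 4 → $t4=8+4=12
sub $t3, $t3, 1 → $t3=3-1=2
cmp $t3, 1  (cmp 2,1)
bne L2: taken
lw $t2, 0($t4) → $t2=M[12]=8
xor $t1, $t1, $t2 → $t1=3^8=11
lw $t1, 0($t4) → $t1=M[12]=8
xor $t2, $t2, $t1 → $t2=8^8=0
sub $t2, $t2, $t3 → $t2=0-2=-2
add $t4, $t4, 4 → $t4=12+4=16
sub $t3, $t3, 1 → $t3=2-1=1
cmp $t3, 1  (cmp 1,1)
bne L2: not taken
sw $t1, (8) → M[8]=8
halt.
Total executed instructions: 42.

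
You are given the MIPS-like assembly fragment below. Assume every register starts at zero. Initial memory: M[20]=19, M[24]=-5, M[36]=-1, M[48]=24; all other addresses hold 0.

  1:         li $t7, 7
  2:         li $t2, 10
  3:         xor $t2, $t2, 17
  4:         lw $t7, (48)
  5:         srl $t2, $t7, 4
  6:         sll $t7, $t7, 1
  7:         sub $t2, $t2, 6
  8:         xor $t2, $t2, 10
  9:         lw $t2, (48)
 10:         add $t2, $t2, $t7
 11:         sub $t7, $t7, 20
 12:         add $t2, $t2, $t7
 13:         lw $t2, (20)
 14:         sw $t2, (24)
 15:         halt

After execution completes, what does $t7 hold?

after li $t7, 7: $t7=7
after li $t2, 10: $t2=10
after xor $t2, $t2, 17: $t2=10^17=27
after lw $t7, (48): $t7=M[48]=24
after srl $t2, $t7, 4: $t2=24>>4=1
after sll $t7, $t7, 1: $t7=24<<1=48
after sub $t2, $t2, 6: $t2=1-6=-5
after xor $t2, $t2, 10: $t2=(-5)^10=-15
after lw $t2, (48): $t2=M[48]=24
after add $t2, $t2, $t7: $t2=24+48=72
after sub $t7, $t7, 20: $t7=48-20=28
after add $t2, $t2, $t7: $t2=72+28=100
after lw $t2, (20): $t2=M[20]=19
sw $t2, (24) → M[24]=19
halt.

28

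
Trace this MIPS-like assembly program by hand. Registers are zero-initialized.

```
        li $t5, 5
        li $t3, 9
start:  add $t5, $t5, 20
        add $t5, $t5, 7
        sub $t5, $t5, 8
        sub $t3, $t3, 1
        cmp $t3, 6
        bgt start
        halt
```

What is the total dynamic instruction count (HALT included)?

after li $t5, 5: $t5=5
after li $t3, 9: $t3=9
after add $t5, $t5, 20: $t5=5+20=25
after add $t5, $t5, 7: $t5=25+7=32
after sub $t5, $t5, 8: $t5=32-8=24
after sub $t3, $t3, 1: $t3=9-1=8
cmp $t3, 6  (cmp 8,6)
bgt start: taken
after add $t5, $t5, 20: $t5=24+20=44
after add $t5, $t5, 7: $t5=44+7=51
after sub $t5, $t5, 8: $t5=51-8=43
after sub $t3, $t3, 1: $t3=8-1=7
cmp $t3, 6  (cmp 7,6)
bgt start: taken
after add $t5, $t5, 20: $t5=43+20=63
after add $t5, $t5, 7: $t5=63+7=70
after sub $t5, $t5, 8: $t5=70-8=62
after sub $t3, $t3, 1: $t3=7-1=6
cmp $t3, 6  (cmp 6,6)
bgt start: not taken
halt.
Total executed instructions: 21.

21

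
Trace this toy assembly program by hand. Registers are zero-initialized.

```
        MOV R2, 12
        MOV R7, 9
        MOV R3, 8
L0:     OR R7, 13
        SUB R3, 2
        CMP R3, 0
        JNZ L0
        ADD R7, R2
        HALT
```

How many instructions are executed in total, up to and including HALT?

21

R2=12
R7=9
R3=8
R7=9|13=13
R3=8-2=6
CMP R3, 0  (cmp 6,0)
JNZ L0: taken
R7=13|13=13
R3=6-2=4
CMP R3, 0  (cmp 4,0)
JNZ L0: taken
R7=13|13=13
R3=4-2=2
CMP R3, 0  (cmp 2,0)
JNZ L0: taken
R7=13|13=13
R3=2-2=0
CMP R3, 0  (cmp 0,0)
JNZ L0: not taken
R7=13+12=25
halt.
Total executed instructions: 21.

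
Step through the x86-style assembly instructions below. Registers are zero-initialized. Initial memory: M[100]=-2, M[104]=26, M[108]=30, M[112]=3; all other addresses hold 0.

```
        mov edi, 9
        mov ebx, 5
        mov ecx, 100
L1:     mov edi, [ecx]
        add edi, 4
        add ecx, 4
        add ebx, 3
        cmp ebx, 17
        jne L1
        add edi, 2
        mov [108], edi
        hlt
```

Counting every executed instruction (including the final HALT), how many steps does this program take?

after mov edi, 9: edi=9
after mov ebx, 5: ebx=5
after mov ecx, 100: ecx=100
after mov edi, [ecx]: edi=M[100]=-2
after add edi, 4: edi=(-2)+4=2
after add ecx, 4: ecx=100+4=104
after add ebx, 3: ebx=5+3=8
cmp ebx, 17  (cmp 8,17)
jne L1: taken
after mov edi, [ecx]: edi=M[104]=26
after add edi, 4: edi=26+4=30
after add ecx, 4: ecx=104+4=108
after add ebx, 3: ebx=8+3=11
cmp ebx, 17  (cmp 11,17)
jne L1: taken
after mov edi, [ecx]: edi=M[108]=30
after add edi, 4: edi=30+4=34
after add ecx, 4: ecx=108+4=112
after add ebx, 3: ebx=11+3=14
cmp ebx, 17  (cmp 14,17)
jne L1: taken
after mov edi, [ecx]: edi=M[112]=3
after add edi, 4: edi=3+4=7
after add ecx, 4: ecx=112+4=116
after add ebx, 3: ebx=14+3=17
cmp ebx, 17  (cmp 17,17)
jne L1: not taken
after add edi, 2: edi=7+2=9
mov [108], edi → M[108]=9
halt.
Total executed instructions: 30.

30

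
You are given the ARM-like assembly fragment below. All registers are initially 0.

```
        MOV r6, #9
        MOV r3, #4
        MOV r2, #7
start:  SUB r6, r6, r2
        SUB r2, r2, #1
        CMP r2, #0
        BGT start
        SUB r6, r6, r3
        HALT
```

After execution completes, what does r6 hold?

-23

after MOV r6, #9: r6=9
after MOV r3, #4: r3=4
after MOV r2, #7: r2=7
after SUB r6, r6, r2: r6=9-7=2
after SUB r2, r2, #1: r2=7-1=6
CMP r2, #0  (cmp 6,0)
BGT start: taken
after SUB r6, r6, r2: r6=2-6=-4
after SUB r2, r2, #1: r2=6-1=5
CMP r2, #0  (cmp 5,0)
BGT start: taken
after SUB r6, r6, r2: r6=(-4)-5=-9
after SUB r2, r2, #1: r2=5-1=4
CMP r2, #0  (cmp 4,0)
BGT start: taken
after SUB r6, r6, r2: r6=(-9)-4=-13
after SUB r2, r2, #1: r2=4-1=3
CMP r2, #0  (cmp 3,0)
BGT start: taken
after SUB r6, r6, r2: r6=(-13)-3=-16
after SUB r2, r2, #1: r2=3-1=2
CMP r2, #0  (cmp 2,0)
BGT start: taken
after SUB r6, r6, r2: r6=(-16)-2=-18
after SUB r2, r2, #1: r2=2-1=1
CMP r2, #0  (cmp 1,0)
BGT start: taken
after SUB r6, r6, r2: r6=(-18)-1=-19
after SUB r2, r2, #1: r2=1-1=0
CMP r2, #0  (cmp 0,0)
BGT start: not taken
after SUB r6, r6, r3: r6=(-19)-4=-23
halt.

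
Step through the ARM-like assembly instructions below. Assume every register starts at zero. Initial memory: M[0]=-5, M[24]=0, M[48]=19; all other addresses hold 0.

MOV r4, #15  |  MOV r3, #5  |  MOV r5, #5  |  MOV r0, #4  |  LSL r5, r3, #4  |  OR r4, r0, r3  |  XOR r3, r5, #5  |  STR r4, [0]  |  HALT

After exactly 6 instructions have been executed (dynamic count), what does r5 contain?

r4=15
r3=5
r5=5
r0=4
r5=5<<4=80
r4=4|5=5
After step 6: r5 = 80.

80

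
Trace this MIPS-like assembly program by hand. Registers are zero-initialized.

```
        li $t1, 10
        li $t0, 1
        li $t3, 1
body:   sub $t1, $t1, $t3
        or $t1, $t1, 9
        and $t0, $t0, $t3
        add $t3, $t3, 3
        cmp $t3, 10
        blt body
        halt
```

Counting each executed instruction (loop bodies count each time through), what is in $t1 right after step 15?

$t1=10
$t0=1
$t3=1
$t1=10-1=9
$t1=9|9=9
$t0=1&1=1
$t3=1+3=4
cmp $t3, 10  (cmp 4,10)
blt body: taken
$t1=9-4=5
$t1=5|9=13
$t0=1&4=0
$t3=4+3=7
cmp $t3, 10  (cmp 7,10)
blt body: taken
After step 15: $t1 = 13.

13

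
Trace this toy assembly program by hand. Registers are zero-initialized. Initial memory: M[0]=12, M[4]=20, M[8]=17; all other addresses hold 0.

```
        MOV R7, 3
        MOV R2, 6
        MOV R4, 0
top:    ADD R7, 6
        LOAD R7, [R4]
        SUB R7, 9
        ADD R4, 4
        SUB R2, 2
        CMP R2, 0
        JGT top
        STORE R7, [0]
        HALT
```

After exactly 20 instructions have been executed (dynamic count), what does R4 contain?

8

MOV R7, 3 → R7=3
MOV R2, 6 → R2=6
MOV R4, 0 → R4=0
ADD R7, 6 → R7=3+6=9
LOAD R7, [R4] → R7=M[0]=12
SUB R7, 9 → R7=12-9=3
ADD R4, 4 → R4=0+4=4
SUB R2, 2 → R2=6-2=4
CMP R2, 0  (cmp 4,0)
JGT top: taken
ADD R7, 6 → R7=3+6=9
LOAD R7, [R4] → R7=M[4]=20
SUB R7, 9 → R7=20-9=11
ADD R4, 4 → R4=4+4=8
SUB R2, 2 → R2=4-2=2
CMP R2, 0  (cmp 2,0)
JGT top: taken
ADD R7, 6 → R7=11+6=17
LOAD R7, [R4] → R7=M[8]=17
SUB R7, 9 → R7=17-9=8
After step 20: R4 = 8.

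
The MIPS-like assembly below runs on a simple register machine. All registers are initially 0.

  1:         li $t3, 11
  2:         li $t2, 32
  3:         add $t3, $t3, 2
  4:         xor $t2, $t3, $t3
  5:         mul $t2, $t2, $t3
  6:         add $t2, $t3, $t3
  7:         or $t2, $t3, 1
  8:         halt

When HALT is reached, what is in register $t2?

13

li $t3, 11 → $t3=11
li $t2, 32 → $t2=32
add $t3, $t3, 2 → $t3=11+2=13
xor $t2, $t3, $t3 → $t2=13^13=0
mul $t2, $t2, $t3 → $t2=0*13=0
add $t2, $t3, $t3 → $t2=13+13=26
or $t2, $t3, 1 → $t2=13|1=13
halt.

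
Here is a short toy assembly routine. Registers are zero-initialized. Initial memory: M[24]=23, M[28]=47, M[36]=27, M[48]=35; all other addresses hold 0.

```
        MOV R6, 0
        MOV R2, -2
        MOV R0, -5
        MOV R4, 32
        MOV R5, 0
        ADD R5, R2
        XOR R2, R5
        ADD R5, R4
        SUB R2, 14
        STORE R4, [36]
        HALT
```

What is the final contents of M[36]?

after MOV R6, 0: R6=0
after MOV R2, -2: R2=-2
after MOV R0, -5: R0=-5
after MOV R4, 32: R4=32
after MOV R5, 0: R5=0
after ADD R5, R2: R5=0+(-2)=-2
after XOR R2, R5: R2=(-2)^(-2)=0
after ADD R5, R4: R5=(-2)+32=30
after SUB R2, 14: R2=0-14=-14
STORE R4, [36] → M[36]=32
halt.

32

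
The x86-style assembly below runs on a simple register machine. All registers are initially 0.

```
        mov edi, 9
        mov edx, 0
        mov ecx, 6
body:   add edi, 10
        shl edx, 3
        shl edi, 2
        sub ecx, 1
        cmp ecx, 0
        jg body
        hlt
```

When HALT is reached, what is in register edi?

mov edi, 9 → edi=9
mov edx, 0 → edx=0
mov ecx, 6 → ecx=6
add edi, 10 → edi=9+10=19
shl edx, 3 → edx=0<<3=0
shl edi, 2 → edi=19<<2=76
sub ecx, 1 → ecx=6-1=5
cmp ecx, 0  (cmp 5,0)
jg body: taken
add edi, 10 → edi=76+10=86
shl edx, 3 → edx=0<<3=0
shl edi, 2 → edi=86<<2=344
sub ecx, 1 → ecx=5-1=4
cmp ecx, 0  (cmp 4,0)
jg body: taken
add edi, 10 → edi=344+10=354
shl edx, 3 → edx=0<<3=0
shl edi, 2 → edi=354<<2=1416
sub ecx, 1 → ecx=4-1=3
cmp ecx, 0  (cmp 3,0)
jg body: taken
add edi, 10 → edi=1416+10=1426
shl edx, 3 → edx=0<<3=0
shl edi, 2 → edi=1426<<2=5704
sub ecx, 1 → ecx=3-1=2
cmp ecx, 0  (cmp 2,0)
jg body: taken
add edi, 10 → edi=5704+10=5714
shl edx, 3 → edx=0<<3=0
shl edi, 2 → edi=5714<<2=22856
sub ecx, 1 → ecx=2-1=1
cmp ecx, 0  (cmp 1,0)
jg body: taken
add edi, 10 → edi=22856+10=22866
shl edx, 3 → edx=0<<3=0
shl edi, 2 → edi=22866<<2=91464
sub ecx, 1 → ecx=1-1=0
cmp ecx, 0  (cmp 0,0)
jg body: not taken
halt.

91464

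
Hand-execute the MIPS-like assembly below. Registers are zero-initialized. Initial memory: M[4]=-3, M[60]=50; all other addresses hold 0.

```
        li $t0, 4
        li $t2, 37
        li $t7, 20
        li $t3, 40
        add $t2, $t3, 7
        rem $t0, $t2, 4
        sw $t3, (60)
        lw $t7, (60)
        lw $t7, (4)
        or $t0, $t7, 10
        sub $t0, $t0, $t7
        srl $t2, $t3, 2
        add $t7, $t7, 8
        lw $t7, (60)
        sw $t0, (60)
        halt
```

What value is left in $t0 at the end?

after li $t0, 4: $t0=4
after li $t2, 37: $t2=37
after li $t7, 20: $t7=20
after li $t3, 40: $t3=40
after add $t2, $t3, 7: $t2=40+7=47
after rem $t0, $t2, 4: $t0=47%4=3
sw $t3, (60) → M[60]=40
after lw $t7, (60): $t7=M[60]=40
after lw $t7, (4): $t7=M[4]=-3
after or $t0, $t7, 10: $t0=(-3)|10=-1
after sub $t0, $t0, $t7: $t0=(-1)-(-3)=2
after srl $t2, $t3, 2: $t2=40>>2=10
after add $t7, $t7, 8: $t7=(-3)+8=5
after lw $t7, (60): $t7=M[60]=40
sw $t0, (60) → M[60]=2
halt.

2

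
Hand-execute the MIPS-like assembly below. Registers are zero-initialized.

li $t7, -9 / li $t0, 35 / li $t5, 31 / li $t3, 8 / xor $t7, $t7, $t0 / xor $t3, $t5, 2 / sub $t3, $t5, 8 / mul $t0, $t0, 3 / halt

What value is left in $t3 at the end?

after li $t7, -9: $t7=-9
after li $t0, 35: $t0=35
after li $t5, 31: $t5=31
after li $t3, 8: $t3=8
after xor $t7, $t7, $t0: $t7=(-9)^35=-44
after xor $t3, $t5, 2: $t3=31^2=29
after sub $t3, $t5, 8: $t3=31-8=23
after mul $t0, $t0, 3: $t0=35*3=105
halt.

23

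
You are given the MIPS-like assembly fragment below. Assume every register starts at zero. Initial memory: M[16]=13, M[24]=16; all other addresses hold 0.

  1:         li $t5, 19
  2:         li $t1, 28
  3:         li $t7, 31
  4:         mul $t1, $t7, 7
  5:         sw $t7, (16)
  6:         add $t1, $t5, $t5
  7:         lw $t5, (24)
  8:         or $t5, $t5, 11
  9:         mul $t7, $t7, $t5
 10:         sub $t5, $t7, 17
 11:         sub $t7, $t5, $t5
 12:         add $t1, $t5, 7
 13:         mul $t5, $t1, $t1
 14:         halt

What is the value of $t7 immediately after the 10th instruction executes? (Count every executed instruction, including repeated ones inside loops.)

837

$t5=19
$t1=28
$t7=31
$t1=31*7=217
sw $t7, (16) → M[16]=31
$t1=19+19=38
$t5=M[24]=16
$t5=16|11=27
$t7=31*27=837
$t5=837-17=820
After step 10: $t7 = 837.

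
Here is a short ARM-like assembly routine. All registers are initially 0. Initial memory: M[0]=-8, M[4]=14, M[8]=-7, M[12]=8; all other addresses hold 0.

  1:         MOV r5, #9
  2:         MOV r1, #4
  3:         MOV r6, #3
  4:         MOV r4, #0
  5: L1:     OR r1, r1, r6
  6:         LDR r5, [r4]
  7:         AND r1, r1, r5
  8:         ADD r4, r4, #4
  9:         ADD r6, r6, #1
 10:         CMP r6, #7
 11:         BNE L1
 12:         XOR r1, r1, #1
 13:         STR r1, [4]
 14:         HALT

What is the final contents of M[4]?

1

MOV r5, #9 → r5=9
MOV r1, #4 → r1=4
MOV r6, #3 → r6=3
MOV r4, #0 → r4=0
OR r1, r1, r6 → r1=4|3=7
LDR r5, [r4] → r5=M[0]=-8
AND r1, r1, r5 → r1=7&(-8)=0
ADD r4, r4, #4 → r4=0+4=4
ADD r6, r6, #1 → r6=3+1=4
CMP r6, #7  (cmp 4,7)
BNE L1: taken
OR r1, r1, r6 → r1=0|4=4
LDR r5, [r4] → r5=M[4]=14
AND r1, r1, r5 → r1=4&14=4
ADD r4, r4, #4 → r4=4+4=8
ADD r6, r6, #1 → r6=4+1=5
CMP r6, #7  (cmp 5,7)
BNE L1: taken
OR r1, r1, r6 → r1=4|5=5
LDR r5, [r4] → r5=M[8]=-7
AND r1, r1, r5 → r1=5&(-7)=1
ADD r4, r4, #4 → r4=8+4=12
ADD r6, r6, #1 → r6=5+1=6
CMP r6, #7  (cmp 6,7)
BNE L1: taken
OR r1, r1, r6 → r1=1|6=7
LDR r5, [r4] → r5=M[12]=8
AND r1, r1, r5 → r1=7&8=0
ADD r4, r4, #4 → r4=12+4=16
ADD r6, r6, #1 → r6=6+1=7
CMP r6, #7  (cmp 7,7)
BNE L1: not taken
XOR r1, r1, #1 → r1=0^1=1
STR r1, [4] → M[4]=1
halt.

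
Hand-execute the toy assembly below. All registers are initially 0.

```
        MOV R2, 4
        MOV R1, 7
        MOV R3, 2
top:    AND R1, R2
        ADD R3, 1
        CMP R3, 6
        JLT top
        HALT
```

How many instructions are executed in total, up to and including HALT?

MOV R2, 4 → R2=4
MOV R1, 7 → R1=7
MOV R3, 2 → R3=2
AND R1, R2 → R1=7&4=4
ADD R3, 1 → R3=2+1=3
CMP R3, 6  (cmp 3,6)
JLT top: taken
AND R1, R2 → R1=4&4=4
ADD R3, 1 → R3=3+1=4
CMP R3, 6  (cmp 4,6)
JLT top: taken
AND R1, R2 → R1=4&4=4
ADD R3, 1 → R3=4+1=5
CMP R3, 6  (cmp 5,6)
JLT top: taken
AND R1, R2 → R1=4&4=4
ADD R3, 1 → R3=5+1=6
CMP R3, 6  (cmp 6,6)
JLT top: not taken
halt.
Total executed instructions: 20.

20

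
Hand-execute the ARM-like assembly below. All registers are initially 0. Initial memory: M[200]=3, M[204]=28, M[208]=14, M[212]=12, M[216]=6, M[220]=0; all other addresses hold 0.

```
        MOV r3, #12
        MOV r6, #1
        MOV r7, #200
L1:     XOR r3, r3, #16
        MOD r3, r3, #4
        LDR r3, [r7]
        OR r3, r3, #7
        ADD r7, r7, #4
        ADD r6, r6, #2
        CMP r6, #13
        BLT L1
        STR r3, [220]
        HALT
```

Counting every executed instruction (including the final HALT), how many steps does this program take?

after MOV r3, #12: r3=12
after MOV r6, #1: r6=1
after MOV r7, #200: r7=200
after XOR r3, r3, #16: r3=12^16=28
after MOD r3, r3, #4: r3=28%4=0
after LDR r3, [r7]: r3=M[200]=3
after OR r3, r3, #7: r3=3|7=7
after ADD r7, r7, #4: r7=200+4=204
after ADD r6, r6, #2: r6=1+2=3
CMP r6, #13  (cmp 3,13)
BLT L1: taken
after XOR r3, r3, #16: r3=7^16=23
after MOD r3, r3, #4: r3=23%4=3
after LDR r3, [r7]: r3=M[204]=28
after OR r3, r3, #7: r3=28|7=31
after ADD r7, r7, #4: r7=204+4=208
after ADD r6, r6, #2: r6=3+2=5
CMP r6, #13  (cmp 5,13)
BLT L1: taken
after XOR r3, r3, #16: r3=31^16=15
after MOD r3, r3, #4: r3=15%4=3
after LDR r3, [r7]: r3=M[208]=14
after OR r3, r3, #7: r3=14|7=15
after ADD r7, r7, #4: r7=208+4=212
after ADD r6, r6, #2: r6=5+2=7
CMP r6, #13  (cmp 7,13)
BLT L1: taken
after XOR r3, r3, #16: r3=15^16=31
after MOD r3, r3, #4: r3=31%4=3
after LDR r3, [r7]: r3=M[212]=12
after OR r3, r3, #7: r3=12|7=15
after ADD r7, r7, #4: r7=212+4=216
after ADD r6, r6, #2: r6=7+2=9
CMP r6, #13  (cmp 9,13)
BLT L1: taken
after XOR r3, r3, #16: r3=15^16=31
after MOD r3, r3, #4: r3=31%4=3
after LDR r3, [r7]: r3=M[216]=6
after OR r3, r3, #7: r3=6|7=7
after ADD r7, r7, #4: r7=216+4=220
after ADD r6, r6, #2: r6=9+2=11
CMP r6, #13  (cmp 11,13)
BLT L1: taken
after XOR r3, r3, #16: r3=7^16=23
after MOD r3, r3, #4: r3=23%4=3
after LDR r3, [r7]: r3=M[220]=0
after OR r3, r3, #7: r3=0|7=7
after ADD r7, r7, #4: r7=220+4=224
after ADD r6, r6, #2: r6=11+2=13
CMP r6, #13  (cmp 13,13)
BLT L1: not taken
STR r3, [220] → M[220]=7
halt.
Total executed instructions: 53.

53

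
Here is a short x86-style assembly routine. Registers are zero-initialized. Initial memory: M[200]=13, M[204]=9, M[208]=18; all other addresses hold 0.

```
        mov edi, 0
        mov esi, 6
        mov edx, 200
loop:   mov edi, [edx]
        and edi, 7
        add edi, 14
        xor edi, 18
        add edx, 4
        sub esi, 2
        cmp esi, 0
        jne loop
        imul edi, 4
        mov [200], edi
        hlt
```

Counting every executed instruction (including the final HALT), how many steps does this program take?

30

edi=0
esi=6
edx=200
edi=M[200]=13
edi=13&7=5
edi=5+14=19
edi=19^18=1
edx=200+4=204
esi=6-2=4
cmp esi, 0  (cmp 4,0)
jne loop: taken
edi=M[204]=9
edi=9&7=1
edi=1+14=15
edi=15^18=29
edx=204+4=208
esi=4-2=2
cmp esi, 0  (cmp 2,0)
jne loop: taken
edi=M[208]=18
edi=18&7=2
edi=2+14=16
edi=16^18=2
edx=208+4=212
esi=2-2=0
cmp esi, 0  (cmp 0,0)
jne loop: not taken
edi=2*4=8
mov [200], edi → M[200]=8
halt.
Total executed instructions: 30.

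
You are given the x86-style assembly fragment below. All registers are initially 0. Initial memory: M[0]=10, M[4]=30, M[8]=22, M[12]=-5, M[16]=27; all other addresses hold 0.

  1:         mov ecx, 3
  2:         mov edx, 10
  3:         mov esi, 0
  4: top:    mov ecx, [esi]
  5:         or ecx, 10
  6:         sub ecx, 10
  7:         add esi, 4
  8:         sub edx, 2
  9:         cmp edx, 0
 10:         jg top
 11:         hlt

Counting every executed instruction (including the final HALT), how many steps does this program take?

39

after mov ecx, 3: ecx=3
after mov edx, 10: edx=10
after mov esi, 0: esi=0
after mov ecx, [esi]: ecx=M[0]=10
after or ecx, 10: ecx=10|10=10
after sub ecx, 10: ecx=10-10=0
after add esi, 4: esi=0+4=4
after sub edx, 2: edx=10-2=8
cmp edx, 0  (cmp 8,0)
jg top: taken
after mov ecx, [esi]: ecx=M[4]=30
after or ecx, 10: ecx=30|10=30
after sub ecx, 10: ecx=30-10=20
after add esi, 4: esi=4+4=8
after sub edx, 2: edx=8-2=6
cmp edx, 0  (cmp 6,0)
jg top: taken
after mov ecx, [esi]: ecx=M[8]=22
after or ecx, 10: ecx=22|10=30
after sub ecx, 10: ecx=30-10=20
after add esi, 4: esi=8+4=12
after sub edx, 2: edx=6-2=4
cmp edx, 0  (cmp 4,0)
jg top: taken
after mov ecx, [esi]: ecx=M[12]=-5
after or ecx, 10: ecx=(-5)|10=-5
after sub ecx, 10: ecx=(-5)-10=-15
after add esi, 4: esi=12+4=16
after sub edx, 2: edx=4-2=2
cmp edx, 0  (cmp 2,0)
jg top: taken
after mov ecx, [esi]: ecx=M[16]=27
after or ecx, 10: ecx=27|10=27
after sub ecx, 10: ecx=27-10=17
after add esi, 4: esi=16+4=20
after sub edx, 2: edx=2-2=0
cmp edx, 0  (cmp 0,0)
jg top: not taken
halt.
Total executed instructions: 39.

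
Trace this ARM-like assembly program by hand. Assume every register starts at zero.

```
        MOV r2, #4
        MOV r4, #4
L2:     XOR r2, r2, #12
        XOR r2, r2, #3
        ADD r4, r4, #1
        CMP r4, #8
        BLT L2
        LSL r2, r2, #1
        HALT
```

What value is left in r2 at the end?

8

after MOV r2, #4: r2=4
after MOV r4, #4: r4=4
after XOR r2, r2, #12: r2=4^12=8
after XOR r2, r2, #3: r2=8^3=11
after ADD r4, r4, #1: r4=4+1=5
CMP r4, #8  (cmp 5,8)
BLT L2: taken
after XOR r2, r2, #12: r2=11^12=7
after XOR r2, r2, #3: r2=7^3=4
after ADD r4, r4, #1: r4=5+1=6
CMP r4, #8  (cmp 6,8)
BLT L2: taken
after XOR r2, r2, #12: r2=4^12=8
after XOR r2, r2, #3: r2=8^3=11
after ADD r4, r4, #1: r4=6+1=7
CMP r4, #8  (cmp 7,8)
BLT L2: taken
after XOR r2, r2, #12: r2=11^12=7
after XOR r2, r2, #3: r2=7^3=4
after ADD r4, r4, #1: r4=7+1=8
CMP r4, #8  (cmp 8,8)
BLT L2: not taken
after LSL r2, r2, #1: r2=4<<1=8
halt.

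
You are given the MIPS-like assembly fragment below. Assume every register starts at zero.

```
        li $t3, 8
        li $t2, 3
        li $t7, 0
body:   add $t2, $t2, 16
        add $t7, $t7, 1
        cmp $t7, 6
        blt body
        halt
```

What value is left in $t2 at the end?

99

$t3=8
$t2=3
$t7=0
$t2=3+16=19
$t7=0+1=1
cmp $t7, 6  (cmp 1,6)
blt body: taken
$t2=19+16=35
$t7=1+1=2
cmp $t7, 6  (cmp 2,6)
blt body: taken
$t2=35+16=51
$t7=2+1=3
cmp $t7, 6  (cmp 3,6)
blt body: taken
$t2=51+16=67
$t7=3+1=4
cmp $t7, 6  (cmp 4,6)
blt body: taken
$t2=67+16=83
$t7=4+1=5
cmp $t7, 6  (cmp 5,6)
blt body: taken
$t2=83+16=99
$t7=5+1=6
cmp $t7, 6  (cmp 6,6)
blt body: not taken
halt.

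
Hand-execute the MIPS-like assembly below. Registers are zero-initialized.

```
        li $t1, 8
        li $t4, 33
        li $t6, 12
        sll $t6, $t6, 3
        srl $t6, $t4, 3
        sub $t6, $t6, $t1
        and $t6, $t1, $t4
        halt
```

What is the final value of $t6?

0

after li $t1, 8: $t1=8
after li $t4, 33: $t4=33
after li $t6, 12: $t6=12
after sll $t6, $t6, 3: $t6=12<<3=96
after srl $t6, $t4, 3: $t6=33>>3=4
after sub $t6, $t6, $t1: $t6=4-8=-4
after and $t6, $t1, $t4: $t6=8&33=0
halt.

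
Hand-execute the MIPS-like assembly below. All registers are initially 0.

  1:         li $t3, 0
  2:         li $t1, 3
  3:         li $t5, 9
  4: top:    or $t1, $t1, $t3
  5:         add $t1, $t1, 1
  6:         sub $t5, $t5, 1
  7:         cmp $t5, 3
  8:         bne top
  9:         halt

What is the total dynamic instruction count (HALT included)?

$t3=0
$t1=3
$t5=9
$t1=3|0=3
$t1=3+1=4
$t5=9-1=8
cmp $t5, 3  (cmp 8,3)
bne top: taken
$t1=4|0=4
$t1=4+1=5
$t5=8-1=7
cmp $t5, 3  (cmp 7,3)
bne top: taken
$t1=5|0=5
$t1=5+1=6
$t5=7-1=6
cmp $t5, 3  (cmp 6,3)
bne top: taken
$t1=6|0=6
$t1=6+1=7
$t5=6-1=5
cmp $t5, 3  (cmp 5,3)
bne top: taken
$t1=7|0=7
$t1=7+1=8
$t5=5-1=4
cmp $t5, 3  (cmp 4,3)
bne top: taken
$t1=8|0=8
$t1=8+1=9
$t5=4-1=3
cmp $t5, 3  (cmp 3,3)
bne top: not taken
halt.
Total executed instructions: 34.

34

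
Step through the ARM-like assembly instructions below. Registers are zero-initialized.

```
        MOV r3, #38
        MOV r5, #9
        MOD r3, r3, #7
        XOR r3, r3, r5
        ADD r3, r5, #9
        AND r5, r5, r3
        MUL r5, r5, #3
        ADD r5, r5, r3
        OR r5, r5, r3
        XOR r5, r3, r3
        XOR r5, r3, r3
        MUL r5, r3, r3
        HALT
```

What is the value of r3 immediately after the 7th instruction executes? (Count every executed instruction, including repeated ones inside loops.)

r3=38
r5=9
r3=38%7=3
r3=3^9=10
r3=9+9=18
r5=9&18=0
r5=0*3=0
After step 7: r3 = 18.

18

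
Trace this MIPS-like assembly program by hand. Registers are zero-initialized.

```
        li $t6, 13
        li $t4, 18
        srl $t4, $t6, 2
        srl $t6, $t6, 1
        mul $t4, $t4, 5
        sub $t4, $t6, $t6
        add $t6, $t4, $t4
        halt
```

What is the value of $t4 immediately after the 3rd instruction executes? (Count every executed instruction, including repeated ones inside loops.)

li $t6, 13 → $t6=13
li $t4, 18 → $t4=18
srl $t4, $t6, 2 → $t4=13>>2=3
After step 3: $t4 = 3.

3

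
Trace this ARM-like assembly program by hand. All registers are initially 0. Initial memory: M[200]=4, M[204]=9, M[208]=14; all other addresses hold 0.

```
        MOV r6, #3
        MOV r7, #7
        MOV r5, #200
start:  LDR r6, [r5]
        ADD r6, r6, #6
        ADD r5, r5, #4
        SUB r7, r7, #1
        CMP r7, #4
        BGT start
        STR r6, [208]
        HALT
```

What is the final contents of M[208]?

after MOV r6, #3: r6=3
after MOV r7, #7: r7=7
after MOV r5, #200: r5=200
after LDR r6, [r5]: r6=M[200]=4
after ADD r6, r6, #6: r6=4+6=10
after ADD r5, r5, #4: r5=200+4=204
after SUB r7, r7, #1: r7=7-1=6
CMP r7, #4  (cmp 6,4)
BGT start: taken
after LDR r6, [r5]: r6=M[204]=9
after ADD r6, r6, #6: r6=9+6=15
after ADD r5, r5, #4: r5=204+4=208
after SUB r7, r7, #1: r7=6-1=5
CMP r7, #4  (cmp 5,4)
BGT start: taken
after LDR r6, [r5]: r6=M[208]=14
after ADD r6, r6, #6: r6=14+6=20
after ADD r5, r5, #4: r5=208+4=212
after SUB r7, r7, #1: r7=5-1=4
CMP r7, #4  (cmp 4,4)
BGT start: not taken
STR r6, [208] → M[208]=20
halt.

20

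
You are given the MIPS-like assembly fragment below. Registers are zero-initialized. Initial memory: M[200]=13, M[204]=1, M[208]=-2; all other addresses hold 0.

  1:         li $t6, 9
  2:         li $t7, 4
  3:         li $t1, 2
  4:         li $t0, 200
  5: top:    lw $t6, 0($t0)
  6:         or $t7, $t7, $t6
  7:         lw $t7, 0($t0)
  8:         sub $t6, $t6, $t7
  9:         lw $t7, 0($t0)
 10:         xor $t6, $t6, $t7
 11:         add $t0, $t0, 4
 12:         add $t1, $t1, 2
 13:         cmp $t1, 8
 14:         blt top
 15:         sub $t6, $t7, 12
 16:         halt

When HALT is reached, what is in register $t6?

-14

$t6=9
$t7=4
$t1=2
$t0=200
$t6=M[200]=13
$t7=4|13=13
$t7=M[200]=13
$t6=13-13=0
$t7=M[200]=13
$t6=0^13=13
$t0=200+4=204
$t1=2+2=4
cmp $t1, 8  (cmp 4,8)
blt top: taken
$t6=M[204]=1
$t7=13|1=13
$t7=M[204]=1
$t6=1-1=0
$t7=M[204]=1
$t6=0^1=1
$t0=204+4=208
$t1=4+2=6
cmp $t1, 8  (cmp 6,8)
blt top: taken
$t6=M[208]=-2
$t7=1|(-2)=-1
$t7=M[208]=-2
$t6=(-2)-(-2)=0
$t7=M[208]=-2
$t6=0^(-2)=-2
$t0=208+4=212
$t1=6+2=8
cmp $t1, 8  (cmp 8,8)
blt top: not taken
$t6=(-2)-12=-14
halt.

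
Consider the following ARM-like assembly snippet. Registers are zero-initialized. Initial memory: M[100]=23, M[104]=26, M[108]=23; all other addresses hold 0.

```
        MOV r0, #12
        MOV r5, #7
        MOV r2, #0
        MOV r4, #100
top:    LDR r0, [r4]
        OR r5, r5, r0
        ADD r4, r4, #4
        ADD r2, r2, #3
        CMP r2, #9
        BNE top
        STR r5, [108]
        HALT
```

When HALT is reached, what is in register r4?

112

r0=12
r5=7
r2=0
r4=100
r0=M[100]=23
r5=7|23=23
r4=100+4=104
r2=0+3=3
CMP r2, #9  (cmp 3,9)
BNE top: taken
r0=M[104]=26
r5=23|26=31
r4=104+4=108
r2=3+3=6
CMP r2, #9  (cmp 6,9)
BNE top: taken
r0=M[108]=23
r5=31|23=31
r4=108+4=112
r2=6+3=9
CMP r2, #9  (cmp 9,9)
BNE top: not taken
STR r5, [108] → M[108]=31
halt.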